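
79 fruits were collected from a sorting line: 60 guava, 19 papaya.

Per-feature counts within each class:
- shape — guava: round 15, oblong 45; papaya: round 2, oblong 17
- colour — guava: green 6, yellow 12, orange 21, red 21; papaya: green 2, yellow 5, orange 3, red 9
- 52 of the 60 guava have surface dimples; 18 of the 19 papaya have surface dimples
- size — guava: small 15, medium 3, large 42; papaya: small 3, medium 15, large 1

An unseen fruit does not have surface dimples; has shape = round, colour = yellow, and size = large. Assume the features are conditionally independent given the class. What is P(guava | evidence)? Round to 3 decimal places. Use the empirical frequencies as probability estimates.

0.995

guava: (60/79) × (15/60) × (12/60) × (8/60) × (42/60) ≈ 0.0035443
papaya: (19/79) × (2/19) × (5/19) × (1/19) × (1/19) ≈ 0.0000184549
P(guava | x) = 0.0035443 / 0.0035627549 ≈ 0.995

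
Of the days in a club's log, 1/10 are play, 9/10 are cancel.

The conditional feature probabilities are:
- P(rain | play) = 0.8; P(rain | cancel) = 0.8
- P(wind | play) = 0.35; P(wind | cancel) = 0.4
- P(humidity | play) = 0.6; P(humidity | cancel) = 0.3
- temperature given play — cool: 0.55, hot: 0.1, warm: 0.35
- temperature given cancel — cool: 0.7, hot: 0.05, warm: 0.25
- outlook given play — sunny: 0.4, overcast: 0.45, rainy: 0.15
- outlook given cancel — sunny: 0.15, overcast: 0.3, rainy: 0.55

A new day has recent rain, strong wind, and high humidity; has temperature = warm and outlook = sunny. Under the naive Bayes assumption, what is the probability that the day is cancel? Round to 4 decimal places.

0.5794

play: 0.1 × 0.8 × 0.35 × 0.6 × 0.35 × 0.4 = 0.002352
cancel: 0.9 × 0.8 × 0.4 × 0.3 × 0.25 × 0.15 = 0.00324
P(cancel | x) = 0.00324 / 0.005592 ≈ 0.5794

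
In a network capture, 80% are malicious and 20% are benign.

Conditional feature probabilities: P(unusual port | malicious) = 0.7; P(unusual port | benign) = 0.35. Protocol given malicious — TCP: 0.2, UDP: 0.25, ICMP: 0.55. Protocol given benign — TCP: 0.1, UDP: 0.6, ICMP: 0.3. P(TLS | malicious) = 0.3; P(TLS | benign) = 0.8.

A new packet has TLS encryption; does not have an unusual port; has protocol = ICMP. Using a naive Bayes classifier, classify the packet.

malicious

malicious: 0.8 × (1−0.7) × 0.55 × 0.3 = 0.0396
benign: 0.2 × (1−0.35) × 0.3 × 0.8 = 0.0312
Highest score → malicious.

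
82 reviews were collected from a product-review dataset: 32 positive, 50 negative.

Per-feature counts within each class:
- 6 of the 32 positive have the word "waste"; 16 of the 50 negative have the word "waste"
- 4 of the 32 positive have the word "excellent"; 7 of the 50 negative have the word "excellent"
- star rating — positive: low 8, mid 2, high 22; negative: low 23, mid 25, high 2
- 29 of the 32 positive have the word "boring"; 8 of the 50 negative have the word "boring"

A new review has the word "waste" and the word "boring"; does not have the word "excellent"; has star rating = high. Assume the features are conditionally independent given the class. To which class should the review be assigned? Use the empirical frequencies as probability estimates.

positive: (32/82) × (6/32) × (28/32) × (22/32) × (29/32) ≈ 0.0398902
negative: (50/82) × (16/50) × (43/50) × (2/50) × (8/50) ≈ 0.00107395
Highest score → positive.

positive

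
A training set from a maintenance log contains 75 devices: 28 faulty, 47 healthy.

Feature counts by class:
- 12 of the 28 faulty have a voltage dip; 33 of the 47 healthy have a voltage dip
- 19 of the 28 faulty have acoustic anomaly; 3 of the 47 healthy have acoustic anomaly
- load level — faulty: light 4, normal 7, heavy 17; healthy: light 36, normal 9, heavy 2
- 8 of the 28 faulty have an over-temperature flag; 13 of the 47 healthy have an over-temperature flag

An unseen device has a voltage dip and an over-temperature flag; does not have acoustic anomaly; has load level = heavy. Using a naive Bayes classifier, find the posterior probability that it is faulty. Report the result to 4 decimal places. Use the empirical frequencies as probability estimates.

0.6479

faulty: (28/75) × (12/28) × (9/28) × (17/28) × (8/28) ≈ 0.00892128
healthy: (47/75) × (33/47) × (44/47) × (2/47) × (13/47) ≈ 0.00484825
P(faulty | x) = 0.00892128 / 0.01376953 ≈ 0.6479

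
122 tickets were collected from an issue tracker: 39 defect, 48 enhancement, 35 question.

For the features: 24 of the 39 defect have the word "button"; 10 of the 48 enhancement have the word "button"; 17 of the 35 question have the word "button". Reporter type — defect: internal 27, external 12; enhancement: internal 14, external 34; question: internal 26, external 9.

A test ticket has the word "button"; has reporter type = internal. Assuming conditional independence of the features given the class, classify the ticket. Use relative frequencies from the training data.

defect: (39/122) × (24/39) × (27/39) ≈ 0.136192
enhancement: (48/122) × (10/48) × (14/48) ≈ 0.0239071
question: (35/122) × (17/35) × (26/35) ≈ 0.103513
Highest score → defect.

defect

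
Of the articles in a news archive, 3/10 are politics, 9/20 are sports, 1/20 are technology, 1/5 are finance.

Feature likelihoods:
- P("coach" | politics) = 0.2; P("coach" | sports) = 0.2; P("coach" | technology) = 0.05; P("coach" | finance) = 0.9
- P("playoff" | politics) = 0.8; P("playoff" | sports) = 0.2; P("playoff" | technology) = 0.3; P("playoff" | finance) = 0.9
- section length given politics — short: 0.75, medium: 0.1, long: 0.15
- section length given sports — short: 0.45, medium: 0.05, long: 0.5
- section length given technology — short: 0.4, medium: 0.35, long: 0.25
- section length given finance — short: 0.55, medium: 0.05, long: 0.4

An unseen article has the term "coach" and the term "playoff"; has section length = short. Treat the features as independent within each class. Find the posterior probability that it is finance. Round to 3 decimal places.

politics: 0.3 × 0.2 × 0.8 × 0.75 = 0.036
sports: 0.45 × 0.2 × 0.2 × 0.45 = 0.0081
technology: 0.05 × 0.05 × 0.3 × 0.4 = 0.0003
finance: 0.2 × 0.9 × 0.9 × 0.55 = 0.0891
P(finance | x) = 0.0891 / 0.1335 ≈ 0.667

0.667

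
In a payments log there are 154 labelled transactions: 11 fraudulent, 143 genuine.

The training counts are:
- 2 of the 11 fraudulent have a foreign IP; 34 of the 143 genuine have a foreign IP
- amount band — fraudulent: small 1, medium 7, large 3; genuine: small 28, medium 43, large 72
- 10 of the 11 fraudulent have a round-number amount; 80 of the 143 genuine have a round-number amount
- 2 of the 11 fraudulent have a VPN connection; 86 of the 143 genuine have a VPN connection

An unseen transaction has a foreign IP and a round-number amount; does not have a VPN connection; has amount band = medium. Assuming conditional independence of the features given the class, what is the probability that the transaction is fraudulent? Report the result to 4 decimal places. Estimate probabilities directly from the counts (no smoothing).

0.2934

fraudulent: (11/154) × (2/11) × (7/11) × (10/11) × (9/11) ≈ 0.00614712
genuine: (143/154) × (34/143) × (43/143) × (80/143) × (57/143) ≈ 0.0148041
P(fraudulent | x) = 0.00614712 / 0.02095122 ≈ 0.2934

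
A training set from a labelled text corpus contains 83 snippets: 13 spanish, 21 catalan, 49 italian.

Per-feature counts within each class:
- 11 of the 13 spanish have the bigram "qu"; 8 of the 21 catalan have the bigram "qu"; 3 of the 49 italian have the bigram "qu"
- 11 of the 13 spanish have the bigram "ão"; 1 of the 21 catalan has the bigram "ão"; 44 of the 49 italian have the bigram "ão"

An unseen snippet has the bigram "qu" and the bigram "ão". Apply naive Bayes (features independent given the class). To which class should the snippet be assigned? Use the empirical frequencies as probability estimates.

spanish: (13/83) × (11/13) × (11/13) ≈ 0.112141
catalan: (21/83) × (8/21) × (1/21) ≈ 0.00458979
italian: (49/83) × (3/49) × (44/49) ≈ 0.0324564
Highest score → spanish.

spanish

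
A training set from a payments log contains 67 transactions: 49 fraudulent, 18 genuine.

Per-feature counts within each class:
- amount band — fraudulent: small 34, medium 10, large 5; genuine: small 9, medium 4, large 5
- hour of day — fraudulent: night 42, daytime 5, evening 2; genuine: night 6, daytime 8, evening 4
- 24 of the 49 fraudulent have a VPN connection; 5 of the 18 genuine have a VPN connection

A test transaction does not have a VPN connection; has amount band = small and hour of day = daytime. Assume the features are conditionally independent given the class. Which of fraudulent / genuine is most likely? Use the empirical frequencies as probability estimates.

genuine

fraudulent: (49/67) × (34/49) × (5/49) × (25/49) ≈ 0.0264193
genuine: (18/67) × (9/18) × (8/18) × (13/18) ≈ 0.0431177
Highest score → genuine.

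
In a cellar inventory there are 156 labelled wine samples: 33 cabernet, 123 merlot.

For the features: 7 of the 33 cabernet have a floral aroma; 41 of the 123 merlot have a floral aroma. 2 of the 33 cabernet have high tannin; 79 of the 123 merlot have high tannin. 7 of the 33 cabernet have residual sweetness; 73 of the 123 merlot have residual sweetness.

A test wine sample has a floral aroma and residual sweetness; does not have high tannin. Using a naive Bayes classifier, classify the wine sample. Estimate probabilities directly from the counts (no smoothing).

cabernet: (33/156) × (7/33) × (31/33) × (7/33) ≈ 0.0089414
merlot: (123/156) × (41/123) × (44/123) × (73/123) ≈ 0.0557988
Highest score → merlot.

merlot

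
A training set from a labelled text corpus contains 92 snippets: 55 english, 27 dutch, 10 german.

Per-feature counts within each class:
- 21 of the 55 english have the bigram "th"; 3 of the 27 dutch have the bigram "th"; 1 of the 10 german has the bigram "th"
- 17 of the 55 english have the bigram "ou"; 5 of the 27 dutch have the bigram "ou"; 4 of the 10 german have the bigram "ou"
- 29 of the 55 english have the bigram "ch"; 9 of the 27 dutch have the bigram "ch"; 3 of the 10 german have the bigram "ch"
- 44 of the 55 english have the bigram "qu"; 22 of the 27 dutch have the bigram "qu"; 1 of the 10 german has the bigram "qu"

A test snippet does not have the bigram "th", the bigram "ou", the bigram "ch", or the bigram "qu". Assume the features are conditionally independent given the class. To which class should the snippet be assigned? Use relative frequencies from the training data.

german

english: (55/92) × (34/55) × (38/55) × (26/55) × (11/55) ≈ 0.0241409
dutch: (27/92) × (24/27) × (22/27) × (18/27) × (5/27) ≈ 0.026242
german: (10/92) × (9/10) × (6/10) × (7/10) × (9/10) ≈ 0.0369783
Highest score → german.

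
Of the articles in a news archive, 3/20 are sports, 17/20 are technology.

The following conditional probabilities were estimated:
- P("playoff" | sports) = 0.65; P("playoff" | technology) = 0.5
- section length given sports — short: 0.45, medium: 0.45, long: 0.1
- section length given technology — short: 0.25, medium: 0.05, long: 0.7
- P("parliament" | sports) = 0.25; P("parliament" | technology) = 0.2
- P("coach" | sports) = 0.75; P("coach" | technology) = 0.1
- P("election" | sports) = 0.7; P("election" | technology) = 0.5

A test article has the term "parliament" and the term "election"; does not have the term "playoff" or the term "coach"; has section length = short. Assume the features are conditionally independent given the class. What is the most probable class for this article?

sports: 0.15 × (1−0.65) × 0.45 × 0.25 × (1−0.75) × 0.7 = 0.00103359375
technology: 0.85 × (1−0.5) × 0.25 × 0.2 × (1−0.1) × 0.5 = 0.0095625
Highest score → technology.

technology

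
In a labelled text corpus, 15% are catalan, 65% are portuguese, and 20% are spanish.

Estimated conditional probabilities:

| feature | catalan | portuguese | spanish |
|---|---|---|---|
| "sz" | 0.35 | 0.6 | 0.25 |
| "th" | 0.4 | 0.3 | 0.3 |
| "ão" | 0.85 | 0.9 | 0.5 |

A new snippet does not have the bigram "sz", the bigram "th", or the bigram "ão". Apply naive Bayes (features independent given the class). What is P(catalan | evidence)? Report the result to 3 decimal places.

catalan: 0.15 × (1−0.35) × (1−0.4) × (1−0.85) = 0.008775
portuguese: 0.65 × (1−0.6) × (1−0.3) × (1−0.9) = 0.0182
spanish: 0.2 × (1−0.25) × (1−0.3) × (1−0.5) = 0.0525
P(catalan | x) = 0.008775 / 0.079475 ≈ 0.110

0.110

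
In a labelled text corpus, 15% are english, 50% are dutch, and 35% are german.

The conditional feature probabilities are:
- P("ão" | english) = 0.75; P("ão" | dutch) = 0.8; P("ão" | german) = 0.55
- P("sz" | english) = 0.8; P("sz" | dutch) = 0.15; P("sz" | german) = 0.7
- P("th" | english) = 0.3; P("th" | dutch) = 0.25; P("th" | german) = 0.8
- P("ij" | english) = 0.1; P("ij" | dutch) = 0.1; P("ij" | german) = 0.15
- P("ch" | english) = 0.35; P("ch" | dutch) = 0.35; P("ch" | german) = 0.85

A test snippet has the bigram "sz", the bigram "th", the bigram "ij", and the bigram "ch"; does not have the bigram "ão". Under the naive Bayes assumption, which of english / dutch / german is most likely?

german

english: 0.15 × (1−0.75) × 0.8 × 0.3 × 0.1 × 0.35 = 0.000315
dutch: 0.5 × (1−0.8) × 0.15 × 0.25 × 0.1 × 0.35 = 0.00013125
german: 0.35 × (1−0.55) × 0.7 × 0.8 × 0.15 × 0.85 = 0.0112455
Highest score → german.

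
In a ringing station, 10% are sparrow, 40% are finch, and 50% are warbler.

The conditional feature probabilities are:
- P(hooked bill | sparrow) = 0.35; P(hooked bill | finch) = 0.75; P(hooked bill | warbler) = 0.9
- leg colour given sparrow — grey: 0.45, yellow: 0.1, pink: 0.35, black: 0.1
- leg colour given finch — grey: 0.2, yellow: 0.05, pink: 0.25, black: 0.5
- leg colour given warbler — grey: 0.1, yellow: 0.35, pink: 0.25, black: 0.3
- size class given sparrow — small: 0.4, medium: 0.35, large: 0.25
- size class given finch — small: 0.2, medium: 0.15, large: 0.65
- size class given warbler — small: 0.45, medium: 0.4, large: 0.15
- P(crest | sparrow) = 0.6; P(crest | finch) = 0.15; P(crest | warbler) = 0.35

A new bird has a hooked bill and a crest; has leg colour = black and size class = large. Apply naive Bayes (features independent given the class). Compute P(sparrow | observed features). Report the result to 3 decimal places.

0.024

sparrow: 0.1 × 0.35 × 0.1 × 0.25 × 0.6 = 0.000525
finch: 0.4 × 0.75 × 0.5 × 0.65 × 0.15 = 0.014625
warbler: 0.5 × 0.9 × 0.3 × 0.15 × 0.35 = 0.0070875
P(sparrow | x) = 0.000525 / 0.0222375 ≈ 0.024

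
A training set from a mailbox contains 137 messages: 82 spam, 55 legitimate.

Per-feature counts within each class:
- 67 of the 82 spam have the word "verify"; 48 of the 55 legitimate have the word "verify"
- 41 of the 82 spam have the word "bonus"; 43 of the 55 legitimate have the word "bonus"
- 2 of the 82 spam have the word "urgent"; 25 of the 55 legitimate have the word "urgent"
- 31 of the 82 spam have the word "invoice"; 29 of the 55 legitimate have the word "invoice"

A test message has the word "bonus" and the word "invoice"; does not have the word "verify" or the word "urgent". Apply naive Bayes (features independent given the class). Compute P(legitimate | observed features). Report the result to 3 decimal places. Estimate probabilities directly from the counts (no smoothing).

spam: (82/137) × (15/82) × (41/82) × (80/82) × (31/82) ≈ 0.0201913
legitimate: (55/137) × (7/55) × (43/55) × (30/55) × (29/55) ≈ 0.0114889
P(legitimate | x) = 0.0114889 / 0.0316802 ≈ 0.363

0.363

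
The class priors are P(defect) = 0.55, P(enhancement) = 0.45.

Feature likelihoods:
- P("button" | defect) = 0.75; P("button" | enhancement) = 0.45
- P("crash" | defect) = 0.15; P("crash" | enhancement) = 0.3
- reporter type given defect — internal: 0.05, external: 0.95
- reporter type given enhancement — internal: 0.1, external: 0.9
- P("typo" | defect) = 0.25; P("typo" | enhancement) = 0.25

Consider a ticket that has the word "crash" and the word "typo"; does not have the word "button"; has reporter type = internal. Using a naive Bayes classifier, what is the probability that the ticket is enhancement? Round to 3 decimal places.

defect: 0.55 × (1−0.75) × 0.15 × 0.05 × 0.25 = 0.0002578125
enhancement: 0.45 × (1−0.45) × 0.3 × 0.1 × 0.25 = 0.00185625
P(enhancement | x) = 0.00185625 / 0.0021140625 ≈ 0.878

0.878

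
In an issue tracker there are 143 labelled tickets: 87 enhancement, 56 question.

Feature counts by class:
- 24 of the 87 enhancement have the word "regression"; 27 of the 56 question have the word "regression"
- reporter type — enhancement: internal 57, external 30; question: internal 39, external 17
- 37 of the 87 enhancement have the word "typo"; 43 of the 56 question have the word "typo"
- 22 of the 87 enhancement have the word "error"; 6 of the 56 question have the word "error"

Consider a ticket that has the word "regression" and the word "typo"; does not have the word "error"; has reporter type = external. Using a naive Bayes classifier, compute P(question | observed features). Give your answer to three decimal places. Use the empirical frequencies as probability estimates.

enhancement: (87/143) × (24/87) × (30/87) × (37/87) × (65/87) ≈ 0.0183888
question: (56/143) × (27/56) × (17/56) × (43/56) × (50/56) ≈ 0.0392962
P(question | x) = 0.0392962 / 0.057685 ≈ 0.681

0.681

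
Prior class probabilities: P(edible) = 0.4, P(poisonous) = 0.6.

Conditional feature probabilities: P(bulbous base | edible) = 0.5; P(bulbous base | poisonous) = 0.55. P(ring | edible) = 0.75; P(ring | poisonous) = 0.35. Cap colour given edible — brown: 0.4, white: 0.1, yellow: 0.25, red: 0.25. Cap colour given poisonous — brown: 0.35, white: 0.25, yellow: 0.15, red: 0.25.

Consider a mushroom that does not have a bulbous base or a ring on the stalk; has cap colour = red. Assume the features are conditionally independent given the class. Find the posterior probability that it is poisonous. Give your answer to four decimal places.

0.7783

edible: 0.4 × (1−0.5) × (1−0.75) × 0.25 = 0.0125
poisonous: 0.6 × (1−0.55) × (1−0.35) × 0.25 = 0.043875
P(poisonous | x) = 0.043875 / 0.056375 ≈ 0.7783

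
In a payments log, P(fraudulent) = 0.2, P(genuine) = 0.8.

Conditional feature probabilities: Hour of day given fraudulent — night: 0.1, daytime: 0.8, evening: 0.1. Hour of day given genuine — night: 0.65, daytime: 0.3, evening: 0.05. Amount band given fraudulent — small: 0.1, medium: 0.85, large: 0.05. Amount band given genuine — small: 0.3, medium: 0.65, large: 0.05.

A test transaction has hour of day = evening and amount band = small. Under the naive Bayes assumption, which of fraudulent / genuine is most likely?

fraudulent: 0.2 × 0.1 × 0.1 = 0.002
genuine: 0.8 × 0.05 × 0.3 = 0.012
Highest score → genuine.

genuine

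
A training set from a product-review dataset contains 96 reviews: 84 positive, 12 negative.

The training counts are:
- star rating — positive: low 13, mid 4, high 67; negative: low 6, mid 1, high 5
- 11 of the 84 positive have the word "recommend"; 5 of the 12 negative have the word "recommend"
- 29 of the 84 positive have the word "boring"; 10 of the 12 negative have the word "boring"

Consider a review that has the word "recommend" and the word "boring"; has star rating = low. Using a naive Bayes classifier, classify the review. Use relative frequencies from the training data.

negative

positive: (84/96) × (13/84) × (11/84) × (29/84) ≈ 0.00612215
negative: (12/96) × (6/12) × (5/12) × (10/12) ≈ 0.0217014
Highest score → negative.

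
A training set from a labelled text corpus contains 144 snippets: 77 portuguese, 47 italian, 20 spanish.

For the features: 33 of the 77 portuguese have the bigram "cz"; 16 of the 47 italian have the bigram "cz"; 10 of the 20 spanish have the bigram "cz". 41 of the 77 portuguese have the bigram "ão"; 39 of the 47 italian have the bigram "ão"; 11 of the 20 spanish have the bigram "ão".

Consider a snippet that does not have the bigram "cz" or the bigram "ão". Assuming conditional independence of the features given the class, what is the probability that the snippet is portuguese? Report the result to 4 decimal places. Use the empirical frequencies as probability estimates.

portuguese: (77/144) × (44/77) × (36/77) ≈ 0.142857
italian: (47/144) × (31/47) × (8/47) ≈ 0.036643
spanish: (20/144) × (10/20) × (9/20) = 0.03125
P(portuguese | x) = 0.142857 / 0.21075 ≈ 0.6779

0.6779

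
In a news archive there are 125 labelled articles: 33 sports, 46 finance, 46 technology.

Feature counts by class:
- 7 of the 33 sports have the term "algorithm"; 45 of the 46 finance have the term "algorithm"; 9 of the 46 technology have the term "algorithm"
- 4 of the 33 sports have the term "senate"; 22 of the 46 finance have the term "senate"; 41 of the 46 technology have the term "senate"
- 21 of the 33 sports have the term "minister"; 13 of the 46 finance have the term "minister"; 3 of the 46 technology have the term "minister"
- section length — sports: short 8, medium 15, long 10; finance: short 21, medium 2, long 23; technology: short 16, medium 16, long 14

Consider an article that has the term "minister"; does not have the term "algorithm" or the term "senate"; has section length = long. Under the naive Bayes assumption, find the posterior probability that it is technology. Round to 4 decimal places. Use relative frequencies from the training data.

0.0175

sports: (33/125) × (26/33) × (29/33) × (21/33) × (10/33) ≈ 0.0352484
finance: (46/125) × (1/46) × (24/46) × (13/46) × (23/46) ≈ 0.000589792
technology: (46/125) × (37/46) × (5/46) × (3/46) × (14/46) ≈ 0.000638613
P(technology | x) = 0.000638613 / 0.036476805 ≈ 0.0175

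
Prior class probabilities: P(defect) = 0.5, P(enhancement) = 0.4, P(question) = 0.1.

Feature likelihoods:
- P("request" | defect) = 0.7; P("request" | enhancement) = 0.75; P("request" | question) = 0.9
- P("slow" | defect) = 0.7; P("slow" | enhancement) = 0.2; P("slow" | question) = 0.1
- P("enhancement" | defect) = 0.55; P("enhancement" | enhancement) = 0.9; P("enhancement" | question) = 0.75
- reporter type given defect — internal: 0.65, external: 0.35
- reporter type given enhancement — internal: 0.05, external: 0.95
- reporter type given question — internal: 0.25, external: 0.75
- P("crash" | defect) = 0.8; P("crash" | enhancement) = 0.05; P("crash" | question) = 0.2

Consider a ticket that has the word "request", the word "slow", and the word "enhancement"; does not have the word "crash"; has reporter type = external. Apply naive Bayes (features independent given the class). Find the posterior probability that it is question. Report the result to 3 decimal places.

defect: 0.5 × 0.7 × 0.7 × 0.55 × 0.35 × (1−0.8) = 0.0094325
enhancement: 0.4 × 0.75 × 0.2 × 0.9 × 0.95 × (1−0.05) = 0.048735
question: 0.1 × 0.9 × 0.1 × 0.75 × 0.75 × (1−0.2) = 0.00405
P(question | x) = 0.00405 / 0.0622175 ≈ 0.065

0.065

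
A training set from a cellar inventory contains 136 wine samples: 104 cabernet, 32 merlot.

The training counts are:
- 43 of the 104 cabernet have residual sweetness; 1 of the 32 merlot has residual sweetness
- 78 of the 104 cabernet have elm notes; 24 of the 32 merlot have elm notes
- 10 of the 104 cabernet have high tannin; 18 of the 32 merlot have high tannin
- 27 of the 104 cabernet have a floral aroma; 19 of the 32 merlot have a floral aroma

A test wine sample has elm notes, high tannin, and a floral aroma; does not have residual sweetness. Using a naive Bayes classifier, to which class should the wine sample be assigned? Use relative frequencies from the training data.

cabernet: (104/136) × (61/104) × (78/104) × (10/104) × (27/104) ≈ 0.00839749
merlot: (32/136) × (31/32) × (24/32) × (18/32) × (19/32) ≈ 0.0570966
Highest score → merlot.

merlot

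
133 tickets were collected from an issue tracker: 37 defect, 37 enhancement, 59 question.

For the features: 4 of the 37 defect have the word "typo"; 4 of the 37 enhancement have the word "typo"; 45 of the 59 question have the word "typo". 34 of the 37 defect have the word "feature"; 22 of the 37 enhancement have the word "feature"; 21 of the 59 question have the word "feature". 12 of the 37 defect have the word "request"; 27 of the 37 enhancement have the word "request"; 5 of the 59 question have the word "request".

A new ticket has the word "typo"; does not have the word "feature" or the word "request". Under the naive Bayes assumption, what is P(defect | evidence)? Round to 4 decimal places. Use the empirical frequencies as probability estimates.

defect: (37/133) × (4/37) × (3/37) × (25/37) ≈ 0.00164765
enhancement: (37/133) × (4/37) × (15/37) × (10/37) ≈ 0.00329531
question: (59/133) × (45/59) × (38/59) × (54/59) ≈ 0.19945
P(defect | x) = 0.00164765 / 0.20439296 ≈ 0.0081

0.0081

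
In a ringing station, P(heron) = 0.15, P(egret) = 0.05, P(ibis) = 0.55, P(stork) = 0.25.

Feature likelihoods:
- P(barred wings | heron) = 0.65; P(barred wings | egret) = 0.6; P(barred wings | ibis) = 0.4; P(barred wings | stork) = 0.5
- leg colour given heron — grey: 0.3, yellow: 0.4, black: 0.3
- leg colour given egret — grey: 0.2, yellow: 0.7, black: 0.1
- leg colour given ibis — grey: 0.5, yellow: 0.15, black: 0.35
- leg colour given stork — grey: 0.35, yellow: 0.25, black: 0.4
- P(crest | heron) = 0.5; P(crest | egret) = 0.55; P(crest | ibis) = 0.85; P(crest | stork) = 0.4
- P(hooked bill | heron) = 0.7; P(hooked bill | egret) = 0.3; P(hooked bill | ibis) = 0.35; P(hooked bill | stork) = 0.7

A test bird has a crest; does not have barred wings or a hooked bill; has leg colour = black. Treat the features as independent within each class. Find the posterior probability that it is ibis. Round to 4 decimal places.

heron: 0.15 × (1−0.65) × 0.3 × 0.5 × (1−0.7) = 0.0023625
egret: 0.05 × (1−0.6) × 0.1 × 0.55 × (1−0.3) = 0.00077
ibis: 0.55 × (1−0.4) × 0.35 × 0.85 × (1−0.35) = 0.06381375
stork: 0.25 × (1−0.5) × 0.4 × 0.4 × (1−0.7) = 0.006
P(ibis | x) = 0.06381375 / 0.07294625 ≈ 0.8748

0.8748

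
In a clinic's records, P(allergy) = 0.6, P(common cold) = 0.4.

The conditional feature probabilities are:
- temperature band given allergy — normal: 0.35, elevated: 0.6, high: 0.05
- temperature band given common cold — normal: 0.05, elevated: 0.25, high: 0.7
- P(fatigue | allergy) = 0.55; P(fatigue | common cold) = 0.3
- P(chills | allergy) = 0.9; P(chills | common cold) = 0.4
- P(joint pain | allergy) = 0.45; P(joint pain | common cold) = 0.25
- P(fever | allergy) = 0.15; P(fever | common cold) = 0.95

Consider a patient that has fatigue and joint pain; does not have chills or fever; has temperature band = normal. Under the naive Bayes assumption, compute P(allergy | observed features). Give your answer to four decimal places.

allergy: 0.6 × 0.35 × 0.55 × (1−0.9) × 0.45 × (1−0.15) = 0.004417875
common cold: 0.4 × 0.05 × 0.3 × (1−0.4) × 0.25 × (1−0.95) = 0.000045
P(allergy | x) = 0.004417875 / 0.004462875 ≈ 0.9899

0.9899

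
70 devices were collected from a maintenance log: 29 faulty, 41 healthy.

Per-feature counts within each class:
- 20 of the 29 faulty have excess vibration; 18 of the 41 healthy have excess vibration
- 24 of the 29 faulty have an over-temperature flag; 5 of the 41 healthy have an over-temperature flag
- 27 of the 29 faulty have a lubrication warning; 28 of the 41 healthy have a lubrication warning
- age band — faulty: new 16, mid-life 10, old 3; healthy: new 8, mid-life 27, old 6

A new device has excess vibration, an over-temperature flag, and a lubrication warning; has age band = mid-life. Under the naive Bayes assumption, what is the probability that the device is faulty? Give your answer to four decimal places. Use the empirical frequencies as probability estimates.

0.8433

faulty: (29/70) × (20/29) × (24/29) × (27/29) × (10/29) ≈ 0.0759124
healthy: (41/70) × (18/41) × (5/41) × (28/41) × (27/41) ≈ 0.0141031
P(faulty | x) = 0.0759124 / 0.0900155 ≈ 0.8433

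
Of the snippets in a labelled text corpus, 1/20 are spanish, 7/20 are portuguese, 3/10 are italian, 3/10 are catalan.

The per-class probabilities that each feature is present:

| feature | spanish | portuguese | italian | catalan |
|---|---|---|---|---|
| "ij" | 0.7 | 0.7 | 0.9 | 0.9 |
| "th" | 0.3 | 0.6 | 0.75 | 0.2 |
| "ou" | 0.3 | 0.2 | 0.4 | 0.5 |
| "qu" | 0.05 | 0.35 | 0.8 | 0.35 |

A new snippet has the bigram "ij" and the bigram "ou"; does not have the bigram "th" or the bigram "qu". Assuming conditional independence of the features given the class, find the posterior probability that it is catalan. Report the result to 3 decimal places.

0.736

spanish: 0.05 × 0.7 × (1−0.3) × 0.3 × (1−0.05) = 0.0069825
portuguese: 0.35 × 0.7 × (1−0.6) × 0.2 × (1−0.35) = 0.01274
italian: 0.3 × 0.9 × (1−0.75) × 0.4 × (1−0.8) = 0.0054
catalan: 0.3 × 0.9 × (1−0.2) × 0.5 × (1−0.35) = 0.0702
P(catalan | x) = 0.0702 / 0.0953225 ≈ 0.736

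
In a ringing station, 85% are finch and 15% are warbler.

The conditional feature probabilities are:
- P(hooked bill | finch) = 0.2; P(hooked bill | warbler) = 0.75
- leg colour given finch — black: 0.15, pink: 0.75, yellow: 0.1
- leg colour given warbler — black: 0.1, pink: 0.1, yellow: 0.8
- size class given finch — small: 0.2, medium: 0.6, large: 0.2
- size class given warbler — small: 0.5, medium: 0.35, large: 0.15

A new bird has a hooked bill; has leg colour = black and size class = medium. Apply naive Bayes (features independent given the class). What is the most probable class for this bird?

finch

finch: 0.85 × 0.2 × 0.15 × 0.6 = 0.0153
warbler: 0.15 × 0.75 × 0.1 × 0.35 = 0.0039375
Highest score → finch.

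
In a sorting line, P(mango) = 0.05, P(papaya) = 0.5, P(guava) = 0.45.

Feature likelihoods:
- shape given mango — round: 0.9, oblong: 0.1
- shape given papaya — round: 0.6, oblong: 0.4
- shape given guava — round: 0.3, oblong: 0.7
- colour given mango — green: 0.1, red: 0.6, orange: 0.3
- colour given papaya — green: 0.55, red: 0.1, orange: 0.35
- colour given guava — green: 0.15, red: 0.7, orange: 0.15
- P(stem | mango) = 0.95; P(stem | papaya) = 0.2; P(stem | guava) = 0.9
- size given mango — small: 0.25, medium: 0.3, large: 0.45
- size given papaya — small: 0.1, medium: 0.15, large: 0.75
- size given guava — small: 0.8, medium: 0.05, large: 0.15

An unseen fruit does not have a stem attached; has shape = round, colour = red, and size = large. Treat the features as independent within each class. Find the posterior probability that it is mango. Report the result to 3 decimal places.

mango: 0.05 × 0.9 × 0.6 × (1−0.95) × 0.45 = 0.0006075
papaya: 0.5 × 0.6 × 0.1 × (1−0.2) × 0.75 = 0.018
guava: 0.45 × 0.3 × 0.7 × (1−0.9) × 0.15 = 0.0014175
P(mango | x) = 0.0006075 / 0.020025 ≈ 0.030

0.030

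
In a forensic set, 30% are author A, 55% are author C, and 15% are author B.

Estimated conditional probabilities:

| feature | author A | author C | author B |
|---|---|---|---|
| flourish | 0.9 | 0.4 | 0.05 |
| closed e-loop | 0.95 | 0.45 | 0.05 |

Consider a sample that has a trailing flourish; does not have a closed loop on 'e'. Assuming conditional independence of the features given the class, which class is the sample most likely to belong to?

author A: 0.3 × 0.9 × (1−0.95) = 0.0135
author C: 0.55 × 0.4 × (1−0.45) = 0.121
author B: 0.15 × 0.05 × (1−0.05) = 0.007125
Highest score → author C.

author C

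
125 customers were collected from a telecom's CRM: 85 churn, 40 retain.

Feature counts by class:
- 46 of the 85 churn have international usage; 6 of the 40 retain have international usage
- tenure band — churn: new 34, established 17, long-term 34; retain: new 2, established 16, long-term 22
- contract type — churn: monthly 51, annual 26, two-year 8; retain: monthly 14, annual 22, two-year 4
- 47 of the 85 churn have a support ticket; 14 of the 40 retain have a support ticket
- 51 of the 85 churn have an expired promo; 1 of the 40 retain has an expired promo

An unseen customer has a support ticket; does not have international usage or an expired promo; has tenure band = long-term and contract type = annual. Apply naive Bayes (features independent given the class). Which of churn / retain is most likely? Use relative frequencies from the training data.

churn: (85/125) × (39/85) × (34/85) × (26/85) × (47/85) × (34/85) ≈ 0.00844322
retain: (40/125) × (34/40) × (22/40) × (22/40) × (14/40) × (39/40) = 0.02807805
Highest score → retain.

retain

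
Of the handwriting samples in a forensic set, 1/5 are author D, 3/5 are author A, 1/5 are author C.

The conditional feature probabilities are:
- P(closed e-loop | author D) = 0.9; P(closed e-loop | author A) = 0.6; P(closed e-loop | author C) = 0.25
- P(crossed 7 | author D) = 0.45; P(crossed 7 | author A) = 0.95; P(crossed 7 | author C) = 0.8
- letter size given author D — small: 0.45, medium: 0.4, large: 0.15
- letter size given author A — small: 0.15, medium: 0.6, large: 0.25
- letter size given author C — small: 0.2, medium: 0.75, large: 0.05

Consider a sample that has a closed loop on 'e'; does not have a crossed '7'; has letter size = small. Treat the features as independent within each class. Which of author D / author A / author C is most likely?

author D: 0.2 × 0.9 × (1−0.45) × 0.45 = 0.04455
author A: 0.6 × 0.6 × (1−0.95) × 0.15 = 0.0027
author C: 0.2 × 0.25 × (1−0.8) × 0.2 = 0.002
Highest score → author D.

author D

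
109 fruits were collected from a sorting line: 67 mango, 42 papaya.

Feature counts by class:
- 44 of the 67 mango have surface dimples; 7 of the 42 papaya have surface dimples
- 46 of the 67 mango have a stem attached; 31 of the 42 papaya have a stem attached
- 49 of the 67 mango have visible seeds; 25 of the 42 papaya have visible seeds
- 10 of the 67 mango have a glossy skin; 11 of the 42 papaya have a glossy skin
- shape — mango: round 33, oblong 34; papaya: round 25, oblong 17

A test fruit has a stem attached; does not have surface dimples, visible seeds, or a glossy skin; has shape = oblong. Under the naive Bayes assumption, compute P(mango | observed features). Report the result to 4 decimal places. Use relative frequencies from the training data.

mango: (67/109) × (23/67) × (46/67) × (18/67) × (57/67) × (34/67) ≈ 0.016803
papaya: (42/109) × (35/42) × (31/42) × (17/42) × (31/42) × (17/42) ≈ 0.0286593
P(mango | x) = 0.016803 / 0.0454623 ≈ 0.3696

0.3696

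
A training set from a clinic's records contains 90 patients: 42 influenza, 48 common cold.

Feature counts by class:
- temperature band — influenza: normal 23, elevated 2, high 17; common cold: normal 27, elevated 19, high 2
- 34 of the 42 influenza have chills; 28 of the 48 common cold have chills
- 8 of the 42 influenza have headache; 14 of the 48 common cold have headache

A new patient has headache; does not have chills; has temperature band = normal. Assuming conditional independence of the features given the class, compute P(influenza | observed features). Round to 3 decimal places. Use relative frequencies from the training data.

influenza: (42/90) × (23/42) × (8/42) × (8/42) ≈ 0.00927186
common cold: (48/90) × (27/48) × (20/48) × (14/48) ≈ 0.0364583
P(influenza | x) = 0.00927186 / 0.04573016 ≈ 0.203

0.203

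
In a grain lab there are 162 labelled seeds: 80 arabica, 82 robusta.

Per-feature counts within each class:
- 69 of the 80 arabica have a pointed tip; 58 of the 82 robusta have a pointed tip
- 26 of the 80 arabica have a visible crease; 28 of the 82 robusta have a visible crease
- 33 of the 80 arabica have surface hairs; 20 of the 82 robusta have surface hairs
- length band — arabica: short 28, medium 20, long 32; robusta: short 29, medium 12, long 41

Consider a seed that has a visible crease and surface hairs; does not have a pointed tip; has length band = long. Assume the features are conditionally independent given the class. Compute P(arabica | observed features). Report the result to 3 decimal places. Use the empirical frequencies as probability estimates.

0.371

arabica: (80/162) × (11/80) × (26/80) × (33/80) × (32/80) ≈ 0.0036412
robusta: (82/162) × (24/82) × (28/82) × (20/82) × (41/82) ≈ 0.00616917
P(arabica | x) = 0.0036412 / 0.00981037 ≈ 0.371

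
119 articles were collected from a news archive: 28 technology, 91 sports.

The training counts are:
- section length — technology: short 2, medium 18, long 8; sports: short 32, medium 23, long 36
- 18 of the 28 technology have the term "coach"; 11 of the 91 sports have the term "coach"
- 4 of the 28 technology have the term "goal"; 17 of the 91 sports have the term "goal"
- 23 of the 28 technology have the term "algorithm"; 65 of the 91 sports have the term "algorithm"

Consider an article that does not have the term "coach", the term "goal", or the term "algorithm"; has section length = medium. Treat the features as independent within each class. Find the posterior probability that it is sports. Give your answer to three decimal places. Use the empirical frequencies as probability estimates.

technology: (28/119) × (18/28) × (10/28) × (24/28) × (5/28) ≈ 0.00826861
sports: (91/119) × (23/91) × (80/91) × (74/91) × (26/91) ≈ 0.0394777
P(sports | x) = 0.0394777 / 0.04774631 ≈ 0.827

0.827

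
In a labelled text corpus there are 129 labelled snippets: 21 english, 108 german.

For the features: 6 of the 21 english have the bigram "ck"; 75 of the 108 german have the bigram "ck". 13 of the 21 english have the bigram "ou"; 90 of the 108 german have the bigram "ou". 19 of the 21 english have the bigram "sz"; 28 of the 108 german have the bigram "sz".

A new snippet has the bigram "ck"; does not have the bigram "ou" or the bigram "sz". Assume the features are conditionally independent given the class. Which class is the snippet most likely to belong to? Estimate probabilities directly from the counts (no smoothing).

english: (21/129) × (6/21) × (8/21) × (2/21) ≈ 0.0016875
german: (108/129) × (75/108) × (18/108) × (80/108) ≈ 0.0717772
Highest score → german.

german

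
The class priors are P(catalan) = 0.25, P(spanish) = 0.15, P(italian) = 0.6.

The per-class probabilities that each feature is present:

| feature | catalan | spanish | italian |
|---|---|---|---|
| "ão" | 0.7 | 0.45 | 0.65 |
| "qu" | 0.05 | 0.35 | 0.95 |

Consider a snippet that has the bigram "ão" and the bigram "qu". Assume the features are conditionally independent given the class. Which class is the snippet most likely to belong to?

catalan: 0.25 × 0.7 × 0.05 = 0.00875
spanish: 0.15 × 0.45 × 0.35 = 0.023625
italian: 0.6 × 0.65 × 0.95 = 0.3705
Highest score → italian.

italian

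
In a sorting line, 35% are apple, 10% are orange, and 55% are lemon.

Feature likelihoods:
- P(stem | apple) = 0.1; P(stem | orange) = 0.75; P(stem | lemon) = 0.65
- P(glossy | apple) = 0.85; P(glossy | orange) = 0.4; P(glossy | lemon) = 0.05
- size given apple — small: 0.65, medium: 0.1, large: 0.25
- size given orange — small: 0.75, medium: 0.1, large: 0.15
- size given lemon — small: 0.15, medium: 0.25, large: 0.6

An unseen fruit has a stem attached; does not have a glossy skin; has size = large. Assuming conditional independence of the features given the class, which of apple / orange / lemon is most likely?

apple: 0.35 × 0.1 × (1−0.85) × 0.25 = 0.0013125
orange: 0.1 × 0.75 × (1−0.4) × 0.15 = 0.00675
lemon: 0.55 × 0.65 × (1−0.05) × 0.6 = 0.203775
Highest score → lemon.

lemon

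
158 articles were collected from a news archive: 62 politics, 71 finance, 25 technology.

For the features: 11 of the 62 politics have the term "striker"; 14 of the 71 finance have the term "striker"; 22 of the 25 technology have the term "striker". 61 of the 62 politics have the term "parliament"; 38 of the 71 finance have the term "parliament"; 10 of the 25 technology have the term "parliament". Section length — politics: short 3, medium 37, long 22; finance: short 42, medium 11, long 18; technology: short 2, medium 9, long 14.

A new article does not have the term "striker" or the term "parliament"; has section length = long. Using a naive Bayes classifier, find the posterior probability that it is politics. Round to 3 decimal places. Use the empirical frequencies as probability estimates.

politics: (62/158) × (51/62) × (1/62) × (22/62) ≈ 0.00184736
finance: (71/158) × (57/71) × (33/71) × (18/71) ≈ 0.0425096
technology: (25/158) × (3/25) × (15/25) × (14/25) ≈ 0.00637975
P(politics | x) = 0.00184736 / 0.05073671 ≈ 0.036

0.036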